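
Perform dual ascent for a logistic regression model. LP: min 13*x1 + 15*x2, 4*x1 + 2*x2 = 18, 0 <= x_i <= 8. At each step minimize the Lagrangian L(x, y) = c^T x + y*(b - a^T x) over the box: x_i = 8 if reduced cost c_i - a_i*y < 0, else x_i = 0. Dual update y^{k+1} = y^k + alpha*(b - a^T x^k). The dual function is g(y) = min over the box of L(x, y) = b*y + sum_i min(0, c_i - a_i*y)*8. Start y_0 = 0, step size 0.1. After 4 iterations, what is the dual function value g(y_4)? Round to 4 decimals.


Dual ascent for LP: min 13*x1 + 15*x2, 4*x1 + 2*x2 = 18, 0 <= x_i <= 8
Step 1: y^k = 0.0, reduced costs: (13.0, 15.0)
  x^k = (0.0, 0.0), subgradient = b - a^T x = 18.0
  y^{k+1} = 0.0 + 0.1*18.0 = 1.8
Step 2: y^k = 1.8, reduced costs: (5.8, 11.4)
  x^k = (0.0, 0.0), subgradient = b - a^T x = 18.0
  y^{k+1} = 1.8 + 0.1*18.0 = 3.6
Step 3: y^k = 3.6, reduced costs: (-1.4, 7.8)
  x^k = (8.0, 0.0), subgradient = b - a^T x = -14.0
  y^{k+1} = 3.6 + 0.1*-14.0 = 2.2
Step 4: y^k = 2.2, reduced costs: (4.2, 10.6)
  x^k = (0.0, 0.0), subgradient = b - a^T x = 18.0
  y^{k+1} = 2.2 + 0.1*18.0 = 4.0
Dual objective at y_4 = 4.0: reduced costs (-3.0, 7.0), box minimizer x = (8.0, 0.0)
g(y_4) = b*y + (c1 - a1*y)*x1 + (c2 - a2*y)*x2 = 18*4.0 + (-3.0)*8.0 + 7.0*0.0 = 72.0 - 24.0 + 0.0 = 48.0


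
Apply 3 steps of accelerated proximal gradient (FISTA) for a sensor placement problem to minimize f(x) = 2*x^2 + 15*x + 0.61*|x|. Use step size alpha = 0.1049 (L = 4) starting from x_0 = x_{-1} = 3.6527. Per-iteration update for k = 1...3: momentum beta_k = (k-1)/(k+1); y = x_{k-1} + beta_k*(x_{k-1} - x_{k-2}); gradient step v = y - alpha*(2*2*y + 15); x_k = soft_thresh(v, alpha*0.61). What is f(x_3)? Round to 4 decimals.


FISTA on f(x) = 2*x^2 + 15*x + 0.61*|x|
L = 4, alpha = 0.1049
Iteration 1: beta = 0.0, y = 3.6527 + 0.0*(3.6527 - 3.6527) = 3.6527
  grad(y) = 29.6108, v = y - alpha*grad = 0.5465
  prox(v) = soft_thresh(0.5465, 0.064) = 0.4825
Iteration 2: beta = 0.3333, y = 0.4825 + 0.3333*(0.4825 - 3.6527) = -0.5742
  grad(y) = 12.7033, v = y - alpha*grad = -1.9068
  prox(v) = soft_thresh(-1.9068, 0.064) = -1.8428
Iteration 3: beta = 0.5, y = -1.8428 + 0.5*(-1.8428 - 0.4825) = -3.0054
  grad(y) = 2.9783, v = y - alpha*grad = -3.3178
  prox(v) = soft_thresh(-3.3178, 0.064) = -3.2539
f(x_3) = 2*(-3.2539)^2 + 15*(-3.2539) + 0.61*|-3.2539| = -25.6478


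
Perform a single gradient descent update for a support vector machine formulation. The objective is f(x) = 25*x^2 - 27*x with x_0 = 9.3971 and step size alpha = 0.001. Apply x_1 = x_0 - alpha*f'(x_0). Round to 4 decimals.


We compute the gradient at x_0 and apply the update.
f'(x) = 50*x - 27
f'(9.3971) = 50*9.3971 - 27 = 442.855
x_1 = 9.3971 - 0.001*442.855 = 8.9542


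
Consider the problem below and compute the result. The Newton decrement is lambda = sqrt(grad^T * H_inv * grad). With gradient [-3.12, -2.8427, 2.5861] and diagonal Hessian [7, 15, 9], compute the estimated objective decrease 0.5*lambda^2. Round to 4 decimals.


Step 1: H is diagonal, so H^(-1) * g = [-0.4457, -0.1895, 0.2873].
Step 2: g^T H^(-1) g = sum_i g_i^2 / H_ii
  = (-3.12)^2/7 + (-2.8427)^2/15 + (2.5861)^2/9
  = 1.3906 + 0.5387 + 0.7431 = 2.6725
Step 3: Objective decrease = 0.5 * g^T H^(-1) g = 1.3362


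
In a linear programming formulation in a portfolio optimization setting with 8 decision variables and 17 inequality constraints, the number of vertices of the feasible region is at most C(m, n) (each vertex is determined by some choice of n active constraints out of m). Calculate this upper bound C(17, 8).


Each vertex corresponds to some choice of n active constraints out of m, so the number of vertices is at most C(m, n) = m! / (n!(m-n)!).
m = 17, n = 8
Numerator: 17 * 16 * 15 * 14 * 13 * 12 * 11 * 10
Denominator: 8! = 40320
C(17, 8) = 24310


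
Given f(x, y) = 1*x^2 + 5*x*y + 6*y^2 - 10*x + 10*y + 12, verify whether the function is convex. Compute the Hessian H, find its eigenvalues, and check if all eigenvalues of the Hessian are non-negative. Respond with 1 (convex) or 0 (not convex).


The Hessian of f(x,y) = 1*x^2 + 5*x*y + 6*y^2 - 10*x + 10*y + 12 is:
H = [[2, 5], [5, 12]]
Trace = 2 + 12 = 14
Determinant = 2*12 - (5)^2 = -1
Discriminant = (14)^2 - 4*-1 = 200.0
Eigenvalues: lambda_1 = -0.0711, lambda_2 = 14.0711
The function is not convex.

0


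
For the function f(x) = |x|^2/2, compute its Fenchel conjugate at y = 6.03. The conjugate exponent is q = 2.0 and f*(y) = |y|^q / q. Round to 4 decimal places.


The conjugate exponent q satisfies 1/p + 1/q = 1.
p = 2, so q = 2/(2 - 1) = 2.0
|y|^q = 6.03^2.0 = 36.3609
f*(6.03) = 36.3609 / 2.0 = 18.1805


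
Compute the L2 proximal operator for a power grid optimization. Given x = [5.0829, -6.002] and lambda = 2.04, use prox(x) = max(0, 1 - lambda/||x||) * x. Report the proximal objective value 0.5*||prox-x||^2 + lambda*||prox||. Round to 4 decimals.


Step 1: Compute ||x||.
||x|| = 7.8651
Step 2: Compute scaling factor.
scale = max(0, 1 - 2.04/7.8651) = 0.7406
Step 3: prox(x) = [3.7645, -4.4452]
||prox(x)|| = 5.8251
Step 4: Proximal objective.
0.5*||prox-x||^2 = 2.0808
lambda*||prox|| = 11.8832
Total = 13.964


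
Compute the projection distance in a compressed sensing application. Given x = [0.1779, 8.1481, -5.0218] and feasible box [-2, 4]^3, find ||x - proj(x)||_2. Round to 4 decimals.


Project each component onto [-2, 4].
clip(0.1779) = 0.1779, clip(8.1481) = 4.0, clip(-5.0218) = -2.0
Projection = [0.1779, 4.0, -2.0]
Squared diffs: [0.0, 17.2067, 9.1313]
Distance = sqrt(26.338) = 5.1321


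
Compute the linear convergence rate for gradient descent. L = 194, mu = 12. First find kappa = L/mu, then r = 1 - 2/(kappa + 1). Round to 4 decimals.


Step 1: Compute the condition number.
kappa = L/mu = 194/12 = 16.1667
Step 2: Compute the convergence rate.
r = 1 - 2/(kappa + 1) = 1 - 2*mu/(L + mu) = (L - mu)/(L + mu) = 182/206 = 0.8835


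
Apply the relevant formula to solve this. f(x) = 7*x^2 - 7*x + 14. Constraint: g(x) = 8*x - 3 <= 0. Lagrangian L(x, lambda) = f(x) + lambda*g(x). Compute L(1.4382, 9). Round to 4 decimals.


Step 1: Evaluate f(x).
f(1.4382) = 7*1.4382^2 - 7*1.4382 + 14 = 18.4115
Step 2: Evaluate g(x).
g(1.4382) = 8*1.4382 - 3 = 8.5056
Step 3: Compute Lagrangian.
L = 18.4115 + 9*8.5056 = 94.9619


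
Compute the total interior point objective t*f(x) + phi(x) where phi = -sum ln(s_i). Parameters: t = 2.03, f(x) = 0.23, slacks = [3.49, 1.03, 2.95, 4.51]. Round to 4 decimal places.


Step 1: Compute log-barrier.
ln values: [1.2499, 0.0296, 1.0818, 1.5063]
phi = -(1.2499 + 0.0296 + 1.0818 + 1.5063) = -3.8676
Step 2: Compute augmented objective.
t*f(x) = 2.03*0.23 = 0.4669
Total = 0.4669 - 3.8676 = -3.4007


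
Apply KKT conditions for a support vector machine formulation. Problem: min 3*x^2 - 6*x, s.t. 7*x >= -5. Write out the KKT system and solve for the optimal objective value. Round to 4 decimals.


Step 1: Try lambda = 0 (constraint inactive).
Stationarity: 2*3*x - 6 = 0
x* = 6/(2*3) = 1.0
Check constraint: 7*1.0 = 7.0 >= -5 -- satisfied.
Step 2: Compute optimal value.
f(x*) = 3*1.0^2 - 6*1.0 = -3.0


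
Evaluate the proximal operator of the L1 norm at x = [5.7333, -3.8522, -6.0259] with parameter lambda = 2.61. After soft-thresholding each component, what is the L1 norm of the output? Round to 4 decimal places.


Soft-thresholding with lambda = 2.61:
prox(5.7333) = sign(5.7333)*max(|5.7333| - 2.61, 0) = 3.1233
prox(-3.8522) = sign(-3.8522)*max(|-3.8522| - 2.61, 0) = -1.2422
prox(-6.0259) = sign(-6.0259)*max(|-6.0259| - 2.61, 0) = -3.4159
prox(x) = [3.1233, -1.2422, -3.4159]
||prox(x)||_1 = 3.1233 + 1.2422 + 3.4159 = 7.7814


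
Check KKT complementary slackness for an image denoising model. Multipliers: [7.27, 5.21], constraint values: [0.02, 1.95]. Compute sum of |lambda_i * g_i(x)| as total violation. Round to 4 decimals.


KKT complementary slackness check:
lambda_1 * g_1 = 7.27 * 0.02 = 0.1454
lambda_2 * g_2 = 5.21 * 1.95 = 10.1595
Total violation = 0.1454 + 10.1595 = 10.3049


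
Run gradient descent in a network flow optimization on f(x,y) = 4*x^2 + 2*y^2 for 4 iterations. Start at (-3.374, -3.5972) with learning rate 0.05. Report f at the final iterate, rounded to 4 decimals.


Gradient descent on f(x,y) = 4*x^2 + 2*y^2.
Starting point: (-3.374, -3.5972), alpha = 0.05
Step 1: grad_x = 2*4*-3.374 = -26.992, grad_y = 2*2*-3.5972 = -14.3888
  x_1 = -3.374 - 0.05*-26.992 = -2.0244
  y_1 = -3.5972 - 0.05*-14.3888 = -2.8778
Step 2: grad_x = 2*4*-2.0244 = -16.1952, grad_y = 2*2*-2.8778 = -11.511
  x_2 = -2.0244 - 0.05*-16.1952 = -1.2146
  y_2 = -2.8778 - 0.05*-11.511 = -2.3022
Step 3: grad_x = 2*4*-1.2146 = -9.7171, grad_y = 2*2*-2.3022 = -9.2088
  x_3 = -1.2146 - 0.05*-9.7171 = -0.7288
  y_3 = -2.3022 - 0.05*-9.2088 = -1.8418
Step 4: grad_x = 2*4*-0.7288 = -5.8303, grad_y = 2*2*-1.8418 = -7.3671
  x_4 = -0.7288 - 0.05*-5.8303 = -0.4373
  y_4 = -1.8418 - 0.05*-7.3671 = -1.4734
f(-0.4373, -1.4734) = 4*(-0.4373)^2 + 2*(-1.4734)^2 = 5.1067


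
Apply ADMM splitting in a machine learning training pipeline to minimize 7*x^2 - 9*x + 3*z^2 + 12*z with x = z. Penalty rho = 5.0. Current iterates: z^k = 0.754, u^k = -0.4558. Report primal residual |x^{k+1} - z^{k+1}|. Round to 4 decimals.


ADMM iteration with rho = 5.0, z^k = 0.754, u^k = -0.4558
Step 1: x-update.
Minimize 7*x^2 - 9*x + (5.0/2)*(x - 0.754 - 0.4558)^2
FOC: (2*7 + 5.0)*x = 9 + 5.0*(0.754 + 0.4558)
x^{k+1} = 0.7921
Step 2: z-update.
Minimize 3*z^2 + 12*z + (5.0/2)*(0.7921 - z - 0.4558)^2
FOC: (2*3 + 5.0)*z = -12 + 5.0*(0.7921 - 0.4558)
z^{k+1} = -0.9381
Step 3: u-update.
u^{k+1} = -0.4558 + 0.7921 + 0.9381 = 1.2743
Step 4: Primal residual = |0.7921 + 0.9381| = 1.7301


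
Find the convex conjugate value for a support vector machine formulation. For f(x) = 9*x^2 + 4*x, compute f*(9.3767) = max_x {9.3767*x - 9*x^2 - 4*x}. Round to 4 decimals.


f*(y) = sup_x {y*x - a*x^2 - b*x} = sup_x {(y-b)*x - a*x^2}
FOC: (y - b) - 2a*x = 0 => x* = (y - b)/(2a)
x* = (9.3767 - 4)/(2*9) = 0.2987
f*(9.3767) = (y-b)^2/(4a) = (9.3767 - 4)^2/(4*9)
= 28.9089/36 = 0.803


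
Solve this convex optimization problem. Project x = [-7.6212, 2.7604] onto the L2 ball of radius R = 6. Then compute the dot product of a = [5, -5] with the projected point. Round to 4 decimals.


Step 1: Compute ||x|| (intermediates to 6 decimals).
||x|| = sqrt((-7.6212)^2 + 2.7604^2) = 8.105708
Step 2: Project.
Since ||x|| > R, scale = R/||x|| = 6/8.105708 = 0.740219, proj(x) = scale * x
proj(x) = [-5.641357, 2.043301]
Step 3: Dot product.
a^T * proj(x) = 5*(-5.641357) - 5*2.043301 = -38.4233


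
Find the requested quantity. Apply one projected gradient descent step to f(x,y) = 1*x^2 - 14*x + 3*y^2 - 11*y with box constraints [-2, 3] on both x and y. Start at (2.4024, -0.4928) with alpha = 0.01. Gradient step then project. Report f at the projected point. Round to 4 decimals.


Step 1: Compute gradient at (2.4024, -0.4928).
grad_x = 2*1*2.4024 - 14 = -9.1952
grad_y = 2*3*-0.4928 - 11 = -13.9568
Step 2: Gradient step.
x_raw = 2.4024 - 0.01*-9.1952 = 2.4944
y_raw = -0.4928 - 0.01*-13.9568 = -0.3532
Step 3: Project onto [-2, 3].
x_proj = clip(2.4944) = 2.4944
y_proj = clip(-0.3532) = -0.3532
Step 4: Evaluate f.
f(2.4944, -0.3532) = -24.4393


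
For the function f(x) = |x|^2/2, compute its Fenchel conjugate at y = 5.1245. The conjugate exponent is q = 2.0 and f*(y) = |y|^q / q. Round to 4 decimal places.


The conjugate exponent q satisfies 1/p + 1/q = 1.
p = 2, so q = 2/(2 - 1) = 2.0
|y|^q = 5.1245^2.0 = 26.2605
f*(5.1245) = 26.2605 / 2.0 = 13.1303


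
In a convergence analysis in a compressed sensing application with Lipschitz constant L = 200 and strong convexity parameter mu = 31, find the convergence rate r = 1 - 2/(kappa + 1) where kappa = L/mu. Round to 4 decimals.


Step 1: Compute the condition number.
kappa = L/mu = 200/31 = 6.4516
Step 2: Compute the convergence rate.
r = 1 - 2/(kappa + 1) = 1 - 2*mu/(L + mu) = (L - mu)/(L + mu) = 169/231 = 0.7316


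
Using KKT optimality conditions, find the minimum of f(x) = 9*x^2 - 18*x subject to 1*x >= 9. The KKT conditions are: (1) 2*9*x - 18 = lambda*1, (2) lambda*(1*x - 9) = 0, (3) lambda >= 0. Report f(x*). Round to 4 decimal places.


Step 1: Try lambda = 0 (constraint inactive).
x_unc = 18/(2*9) = 1.0
Check: 1*1.0 = 1.0 < 9 -- violated!
Step 2: Constraint must be active: 1*x = 9
x* = 9/1 = 9.0
lambda = (2*9*9.0 - 18)/1 = 144.0
Step 3: Compute optimal value.
f(x*) = 9*9.0^2 - 18*9.0 = 567.0


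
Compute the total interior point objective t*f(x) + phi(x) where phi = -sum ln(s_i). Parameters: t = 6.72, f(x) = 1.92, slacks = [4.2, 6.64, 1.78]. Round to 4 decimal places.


Step 1: Compute log-barrier.
ln values: [1.4351, 1.8931, 0.5766]
phi = -(1.4351 + 1.8931 + 0.5766) = -3.9048
Step 2: Compute augmented objective.
t*f(x) = 6.72*1.92 = 12.9024
Total = 12.9024 - 3.9048 = 8.9976


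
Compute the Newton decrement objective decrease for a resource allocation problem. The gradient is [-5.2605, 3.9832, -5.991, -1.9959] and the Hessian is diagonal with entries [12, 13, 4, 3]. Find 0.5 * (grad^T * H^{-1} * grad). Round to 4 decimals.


Step 1: H is diagonal, so H^(-1) * g = [-0.4384, 0.3064, -1.4978, -0.6653].
Step 2: g^T H^(-1) g = sum_i g_i^2 / H_ii
  = (-5.2605)^2/12 + (3.9832)^2/13 + (-5.991)^2/4 + (-1.9959)^2/3
  = 2.3061 + 1.2205 + 8.973 + 1.3279 = 13.8274
Step 3: Objective decrease = 0.5 * g^T H^(-1) g = 6.9137


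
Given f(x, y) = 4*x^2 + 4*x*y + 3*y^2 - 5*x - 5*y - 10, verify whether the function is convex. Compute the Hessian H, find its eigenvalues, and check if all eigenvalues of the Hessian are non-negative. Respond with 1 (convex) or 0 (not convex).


The Hessian of f(x,y) = 4*x^2 + 4*x*y + 3*y^2 - 5*x - 5*y - 10 is:
H = [[8, 4], [4, 6]]
Trace = 8 + 6 = 14
Determinant = 8*6 - (4)^2 = 32
Discriminant = (14)^2 - 4*32 = 68.0
Eigenvalues: lambda_1 = 2.8769, lambda_2 = 11.1231
The function is convex.

1


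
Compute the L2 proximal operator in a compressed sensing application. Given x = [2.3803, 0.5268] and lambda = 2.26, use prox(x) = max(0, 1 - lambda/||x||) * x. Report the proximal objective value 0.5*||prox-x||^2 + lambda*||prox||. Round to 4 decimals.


Step 1: Compute ||x||.
||x|| = 2.4379
Step 2: Compute scaling factor.
scale = max(0, 1 - 2.26/2.4379) = 0.073
Step 3: prox(x) = [0.1737, 0.0384]
||prox(x)|| = 0.1779
Step 4: Proximal objective.
0.5*||prox-x||^2 = 2.5538
lambda*||prox|| = 0.4021
Total = 2.9558


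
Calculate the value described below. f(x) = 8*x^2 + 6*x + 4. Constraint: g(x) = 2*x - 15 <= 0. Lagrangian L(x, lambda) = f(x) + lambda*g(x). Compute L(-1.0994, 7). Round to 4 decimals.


Step 1: Evaluate f(x).
f(-1.0994) = 8*(-1.0994)^2 + 6*(-1.0994) + 4 = 7.073
Step 2: Evaluate g(x).
g(-1.0994) = 2*-1.0994 - 15 = -17.1988
Step 3: Compute Lagrangian.
L = 7.073 + 7*-17.1988 = -113.3186


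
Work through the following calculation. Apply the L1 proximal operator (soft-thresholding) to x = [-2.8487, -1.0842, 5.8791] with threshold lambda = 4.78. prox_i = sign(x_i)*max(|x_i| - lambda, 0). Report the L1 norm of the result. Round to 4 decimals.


Soft-thresholding with lambda = 4.78:
prox(-2.8487) = sign(-2.8487)*max(|-2.8487| - 4.78, 0) = 0.0
prox(-1.0842) = sign(-1.0842)*max(|-1.0842| - 4.78, 0) = 0.0
prox(5.8791) = sign(5.8791)*max(|5.8791| - 4.78, 0) = 1.0991
prox(x) = [0.0, 0.0, 1.0991]
||prox(x)||_1 = 0.0 + 0.0 + 1.0991 = 1.0991


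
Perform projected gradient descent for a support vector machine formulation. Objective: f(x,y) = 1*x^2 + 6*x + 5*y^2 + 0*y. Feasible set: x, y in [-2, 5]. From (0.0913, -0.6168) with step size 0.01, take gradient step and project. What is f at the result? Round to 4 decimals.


Step 1: Compute gradient at (0.0913, -0.6168).
grad_x = 2*1*0.0913 + 6 = 6.1826
grad_y = 2*5*-0.6168 + 0 = -6.168
Step 2: Gradient step.
x_raw = 0.0913 - 0.01*6.1826 = 0.0295
y_raw = -0.6168 - 0.01*-6.168 = -0.5551
Step 3: Project onto [-2, 5].
x_proj = clip(0.0295) = 0.0295
y_proj = clip(-0.5551) = -0.5551
Step 4: Evaluate f.
f(0.0295, -0.5551) = 1.7185


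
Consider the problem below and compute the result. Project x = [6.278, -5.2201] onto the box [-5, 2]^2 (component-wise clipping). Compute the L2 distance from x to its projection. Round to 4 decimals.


Project each component onto [-5, 2].
clip(6.278) = 2.0, clip(-5.2201) = -5.0
Projection = [2.0, -5.0]
Squared diffs: [18.3013, 0.0484]
Distance = sqrt(18.3497) = 4.2837


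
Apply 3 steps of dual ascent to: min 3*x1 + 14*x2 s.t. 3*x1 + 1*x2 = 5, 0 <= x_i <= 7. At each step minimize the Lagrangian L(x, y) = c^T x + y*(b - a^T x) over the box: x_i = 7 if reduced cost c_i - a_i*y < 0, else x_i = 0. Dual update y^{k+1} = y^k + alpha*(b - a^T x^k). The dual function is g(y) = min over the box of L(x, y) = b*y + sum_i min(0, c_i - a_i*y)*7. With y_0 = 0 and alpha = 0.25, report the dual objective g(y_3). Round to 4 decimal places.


Dual ascent for LP: min 3*x1 + 14*x2, 3*x1 + 1*x2 = 5, 0 <= x_i <= 7
Step 1: y^k = 0.0, reduced costs: (3.0, 14.0)
  x^k = (0.0, 0.0), subgradient = b - a^T x = 5.0
  y^{k+1} = 0.0 + 0.25*5.0 = 1.25
Step 2: y^k = 1.25, reduced costs: (-0.75, 12.75)
  x^k = (7.0, 0.0), subgradient = b - a^T x = -16.0
  y^{k+1} = 1.25 + 0.25*-16.0 = -2.75
Step 3: y^k = -2.75, reduced costs: (11.25, 16.75)
  x^k = (0.0, 0.0), subgradient = b - a^T x = 5.0
  y^{k+1} = -2.75 + 0.25*5.0 = -1.5
Dual objective at y_3 = -1.5: reduced costs (7.5, 15.5), box minimizer x = (0.0, 0.0)
g(y_3) = b*y + (c1 - a1*y)*x1 + (c2 - a2*y)*x2 = 5*(-1.5) + 7.5*0.0 + 15.5*0.0 = -7.5 + 0.0 + 0.0 = -7.5


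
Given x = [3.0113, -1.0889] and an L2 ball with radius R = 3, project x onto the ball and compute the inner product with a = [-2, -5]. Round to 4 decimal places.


Step 1: Compute ||x|| (intermediates to 6 decimals).
||x|| = sqrt(3.0113^2 + (-1.0889)^2) = 3.202129
Step 2: Project.
Since ||x|| > R, scale = R/||x|| = 3/3.202129 = 0.936877, proj(x) = scale * x
proj(x) = [2.821218, -1.020165]
Step 3: Dot product.
a^T * proj(x) = -2*2.821218 - 5*(-1.020165) = -0.5416


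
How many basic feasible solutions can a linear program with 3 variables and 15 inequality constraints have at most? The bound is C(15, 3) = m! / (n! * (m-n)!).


Each vertex corresponds to some choice of n active constraints out of m, so the number of vertices is at most C(m, n) = m! / (n!(m-n)!).
m = 15, n = 3
Numerator: 15 * 14 * 13
Denominator: 3! = 6
C(15, 3) = 455


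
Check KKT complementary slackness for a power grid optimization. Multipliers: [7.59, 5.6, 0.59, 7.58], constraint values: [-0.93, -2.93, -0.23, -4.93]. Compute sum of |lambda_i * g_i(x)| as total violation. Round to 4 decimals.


KKT complementary slackness check:
lambda_1 * g_1 = 7.59 * -0.93 = -7.0587
lambda_2 * g_2 = 5.6 * -2.93 = -16.408
lambda_3 * g_3 = 0.59 * -0.23 = -0.1357
lambda_4 * g_4 = 7.58 * -4.93 = -37.3694
Total violation = 7.0587 + 16.408 + 0.1357 + 37.3694 = 60.9718


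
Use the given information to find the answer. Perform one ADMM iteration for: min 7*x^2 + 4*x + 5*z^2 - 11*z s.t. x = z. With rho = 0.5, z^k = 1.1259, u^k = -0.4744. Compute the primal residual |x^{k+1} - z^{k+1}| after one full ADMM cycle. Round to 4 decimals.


ADMM iteration with rho = 0.5, z^k = 1.1259, u^k = -0.4744
Step 1: x-update.
Minimize 7*x^2 + 4*x + (0.5/2)*(x - 1.1259 - 0.4744)^2
FOC: (2*7 + 0.5)*x = -4 + 0.5*(1.1259 + 0.4744)
x^{k+1} = -0.2207
Step 2: z-update.
Minimize 5*z^2 - 11*z + (0.5/2)*(-0.2207 - z - 0.4744)^2
FOC: (2*5 + 0.5)*z = 11 + 0.5*(-0.2207 - 0.4744)
z^{k+1} = 1.0145
Step 3: u-update.
u^{k+1} = -0.4744 - 0.2207 - 1.0145 = -1.7096
Step 4: Primal residual = |-0.2207 - 1.0145| = 1.2352


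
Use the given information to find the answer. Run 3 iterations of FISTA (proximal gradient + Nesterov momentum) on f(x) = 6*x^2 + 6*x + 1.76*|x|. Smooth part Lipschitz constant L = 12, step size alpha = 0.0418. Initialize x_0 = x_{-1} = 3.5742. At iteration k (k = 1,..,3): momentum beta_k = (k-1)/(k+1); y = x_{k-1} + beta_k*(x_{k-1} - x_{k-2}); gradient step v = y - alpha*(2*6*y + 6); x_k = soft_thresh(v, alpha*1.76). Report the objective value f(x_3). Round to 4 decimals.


FISTA on f(x) = 6*x^2 + 6*x + 1.76*|x|
L = 12, alpha = 0.0418
Iteration 1: beta = 0.0, y = 3.5742 + 0.0*(3.5742 - 3.5742) = 3.5742
  grad(y) = 48.8904, v = y - alpha*grad = 1.5306
  prox(v) = soft_thresh(1.5306, 0.0736) = 1.457
Iteration 2: beta = 0.3333, y = 1.457 + 0.3333*(1.457 - 3.5742) = 0.7513
  grad(y) = 15.0154, v = y - alpha*grad = 0.1236
  prox(v) = soft_thresh(0.1236, 0.0736) = 0.0501
Iteration 3: beta = 0.5, y = 0.0501 + 0.5*(0.0501 - 1.457) = -0.6534
  grad(y) = -1.8408, v = y - alpha*grad = -0.5765
  prox(v) = soft_thresh(-0.5765, 0.0736) = -0.5029
f(x_3) = 6*(-0.5029)^2 + 6*(-0.5029) + 1.76*|-0.5029| = -0.6149


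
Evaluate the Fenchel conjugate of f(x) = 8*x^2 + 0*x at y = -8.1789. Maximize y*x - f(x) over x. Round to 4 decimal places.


f*(y) = sup_x {y*x - a*x^2 - b*x} = sup_x {(y-b)*x - a*x^2}
FOC: (y - b) - 2a*x = 0 => x* = (y - b)/(2a)
x* = (-8.1789 - 0)/(2*8) = -0.5112
f*(-8.1789) = (y-b)^2/(4a) = (-8.1789 - 0)^2/(4*8)
= 66.8944/32 = 2.0905


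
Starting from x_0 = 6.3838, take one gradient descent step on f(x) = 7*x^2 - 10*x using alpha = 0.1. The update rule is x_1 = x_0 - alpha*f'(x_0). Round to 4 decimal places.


We compute the gradient at x_0 and apply the update.
f'(x) = 14*x - 10
f'(6.3838) = 14*6.3838 - 10 = 79.3732
x_1 = 6.3838 - 0.1*79.3732 = -1.5535


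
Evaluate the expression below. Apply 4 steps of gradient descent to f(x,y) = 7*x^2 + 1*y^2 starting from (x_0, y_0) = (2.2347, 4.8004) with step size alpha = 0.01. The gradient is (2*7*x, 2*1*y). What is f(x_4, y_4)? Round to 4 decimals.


Gradient descent on f(x,y) = 7*x^2 + 1*y^2.
Starting point: (2.2347, 4.8004), alpha = 0.01
Step 1: grad_x = 2*7*2.2347 = 31.2858, grad_y = 2*1*4.8004 = 9.6008
  x_1 = 2.2347 - 0.01*31.2858 = 1.9218
  y_1 = 4.8004 - 0.01*9.6008 = 4.7044
Step 2: grad_x = 2*7*1.9218 = 26.9058, grad_y = 2*1*4.7044 = 9.4088
  x_2 = 1.9218 - 0.01*26.9058 = 1.6528
  y_2 = 4.7044 - 0.01*9.4088 = 4.6103
Step 3: grad_x = 2*7*1.6528 = 23.139, grad_y = 2*1*4.6103 = 9.2206
  x_3 = 1.6528 - 0.01*23.139 = 1.4214
  y_3 = 4.6103 - 0.01*9.2206 = 4.5181
Step 4: grad_x = 2*7*1.4214 = 19.8995, grad_y = 2*1*4.5181 = 9.0362
  x_4 = 1.4214 - 0.01*19.8995 = 1.2224
  y_4 = 4.5181 - 0.01*9.0362 = 4.4277
f(1.2224, 4.4277) = 7*1.2224^2 + 1*4.4277^2 = 30.0647


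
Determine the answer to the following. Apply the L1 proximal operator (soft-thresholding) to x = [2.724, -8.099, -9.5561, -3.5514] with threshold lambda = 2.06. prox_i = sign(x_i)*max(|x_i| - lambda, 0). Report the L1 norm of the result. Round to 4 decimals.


Soft-thresholding with lambda = 2.06:
prox(2.724) = sign(2.724)*max(|2.724| - 2.06, 0) = 0.664
prox(-8.099) = sign(-8.099)*max(|-8.099| - 2.06, 0) = -6.039
prox(-9.5561) = sign(-9.5561)*max(|-9.5561| - 2.06, 0) = -7.4961
prox(-3.5514) = sign(-3.5514)*max(|-3.5514| - 2.06, 0) = -1.4914
prox(x) = [0.664, -6.039, -7.4961, -1.4914]
||prox(x)||_1 = 0.664 + 6.039 + 7.4961 + 1.4914 = 15.6905


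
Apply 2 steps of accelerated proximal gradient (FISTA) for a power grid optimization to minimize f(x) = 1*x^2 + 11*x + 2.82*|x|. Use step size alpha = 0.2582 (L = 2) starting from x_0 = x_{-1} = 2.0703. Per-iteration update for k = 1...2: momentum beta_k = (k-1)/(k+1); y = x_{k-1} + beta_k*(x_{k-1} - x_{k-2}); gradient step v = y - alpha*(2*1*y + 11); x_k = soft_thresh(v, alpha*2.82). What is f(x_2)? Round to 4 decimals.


FISTA on f(x) = 1*x^2 + 11*x + 2.82*|x|
L = 2, alpha = 0.2582
Iteration 1: beta = 0.0, y = 2.0703 + 0.0*(2.0703 - 2.0703) = 2.0703
  grad(y) = 15.1406, v = y - alpha*grad = -1.839
  prox(v) = soft_thresh(-1.839, 0.7281) = -1.1109
Iteration 2: beta = 0.3333, y = -1.1109 + 0.3333*(-1.1109 - 2.0703) = -2.1713
  grad(y) = 6.6575, v = y - alpha*grad = -3.8902
  prox(v) = soft_thresh(-3.8902, 0.7281) = -3.1621
f(x_2) = 1*(-3.1621)^2 + 11*(-3.1621) + 2.82*|-3.1621| = -15.8671


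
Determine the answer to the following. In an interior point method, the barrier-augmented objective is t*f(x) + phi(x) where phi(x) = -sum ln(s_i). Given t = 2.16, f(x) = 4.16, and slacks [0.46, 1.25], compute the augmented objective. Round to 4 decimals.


Step 1: Compute log-barrier.
ln values: [-0.7765, 0.2231]
phi = -(-0.7765 + 0.2231) = 0.5534
Step 2: Compute augmented objective.
t*f(x) = 2.16*4.16 = 8.9856
Total = 8.9856 + 0.5534 = 9.539


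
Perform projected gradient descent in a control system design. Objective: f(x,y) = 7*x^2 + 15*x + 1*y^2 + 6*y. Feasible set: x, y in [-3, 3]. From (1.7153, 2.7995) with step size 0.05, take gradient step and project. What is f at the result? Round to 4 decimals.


Step 1: Compute gradient at (1.7153, 2.7995).
grad_x = 2*7*1.7153 + 15 = 39.0142
grad_y = 2*1*2.7995 + 6 = 11.599
Step 2: Gradient step.
x_raw = 1.7153 - 0.05*39.0142 = -0.2354
y_raw = 2.7995 - 0.05*11.599 = 2.2196
Step 3: Project onto [-3, 3].
x_proj = clip(-0.2354) = -0.2354
y_proj = clip(2.2196) = 2.2196
Step 4: Evaluate f.
f(-0.2354, 2.2196) = 15.1005


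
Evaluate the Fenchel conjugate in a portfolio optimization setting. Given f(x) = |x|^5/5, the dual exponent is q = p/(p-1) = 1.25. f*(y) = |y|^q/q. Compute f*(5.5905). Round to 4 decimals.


The conjugate exponent q satisfies 1/p + 1/q = 1.
p = 5, so q = 5/(5 - 1) = 1.25
|y|^q = 5.5905^1.25 = 8.5963
f*(5.5905) = 8.5963 / 1.25 = 6.8771


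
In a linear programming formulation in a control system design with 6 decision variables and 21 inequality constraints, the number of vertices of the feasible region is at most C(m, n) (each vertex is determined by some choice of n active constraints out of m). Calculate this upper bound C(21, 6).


Each vertex corresponds to some choice of n active constraints out of m, so the number of vertices is at most C(m, n) = m! / (n!(m-n)!).
m = 21, n = 6
Numerator: 21 * 20 * 19 * 18 * 17 * 16
Denominator: 6! = 720
C(21, 6) = 54264


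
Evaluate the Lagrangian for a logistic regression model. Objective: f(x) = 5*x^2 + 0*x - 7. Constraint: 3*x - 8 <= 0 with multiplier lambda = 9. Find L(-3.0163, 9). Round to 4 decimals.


Step 1: Evaluate f(x).
f(-3.0163) = 5*(-3.0163)^2 + 0*(-3.0163) - 7 = 38.4903
Step 2: Evaluate g(x).
g(-3.0163) = 3*-3.0163 - 8 = -17.0489
Step 3: Compute Lagrangian.
L = 38.4903 + 9*-17.0489 = -114.9498


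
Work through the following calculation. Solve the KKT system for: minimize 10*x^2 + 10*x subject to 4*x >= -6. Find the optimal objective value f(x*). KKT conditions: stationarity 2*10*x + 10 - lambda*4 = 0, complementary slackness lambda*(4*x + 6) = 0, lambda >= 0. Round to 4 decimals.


Step 1: Try lambda = 0 (constraint inactive).
Stationarity: 2*10*x + 10 = 0
x* = -10/(2*10) = -0.5
Check constraint: 4*-0.5 = -2.0 >= -6 -- satisfied.
Step 2: Compute optimal value.
f(x*) = 10*(-0.5)^2 + 10*(-0.5) = -2.5


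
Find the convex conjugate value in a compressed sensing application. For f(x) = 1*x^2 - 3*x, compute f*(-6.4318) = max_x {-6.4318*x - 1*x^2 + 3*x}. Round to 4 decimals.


f*(y) = sup_x {y*x - a*x^2 - b*x} = sup_x {(y-b)*x - a*x^2}
FOC: (y - b) - 2a*x = 0 => x* = (y - b)/(2a)
x* = (-6.4318 + 3)/(2*1) = -1.7159
f*(-6.4318) = (y-b)^2/(4a) = (-6.4318 + 3)^2/(4*1)
= 11.7773/4 = 2.9443


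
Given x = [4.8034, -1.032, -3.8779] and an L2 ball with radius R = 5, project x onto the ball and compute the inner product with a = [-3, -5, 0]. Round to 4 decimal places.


Step 1: Compute ||x|| (intermediates to 6 decimals).
||x|| = sqrt(4.8034^2 + (-1.032)^2 + (-3.8779)^2) = 6.259056
Step 2: Project.
Since ||x|| > R, scale = R/||x|| = 5/6.259056 = 0.798843, proj(x) = scale * x
proj(x) = [3.837162, -0.824406, -3.097833]
Step 3: Dot product.
a^T * proj(x) = -3*3.837162 - 5*(-0.824406) + 0*(-3.097833) = -7.3895


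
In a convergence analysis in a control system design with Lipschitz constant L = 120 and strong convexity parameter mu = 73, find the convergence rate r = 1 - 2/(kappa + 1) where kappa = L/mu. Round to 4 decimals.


Step 1: Compute the condition number.
kappa = L/mu = 120/73 = 1.6438
Step 2: Compute the convergence rate.
r = 1 - 2/(kappa + 1) = 1 - 2*mu/(L + mu) = (L - mu)/(L + mu) = 47/193 = 0.2435


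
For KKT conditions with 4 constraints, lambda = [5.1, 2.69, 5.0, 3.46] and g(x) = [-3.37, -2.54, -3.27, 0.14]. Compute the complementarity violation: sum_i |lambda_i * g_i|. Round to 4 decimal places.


KKT complementary slackness check:
lambda_1 * g_1 = 5.1 * -3.37 = -17.187
lambda_2 * g_2 = 2.69 * -2.54 = -6.8326
lambda_3 * g_3 = 5.0 * -3.27 = -16.35
lambda_4 * g_4 = 3.46 * 0.14 = 0.4844
Total violation = 17.187 + 6.8326 + 16.35 + 0.4844 = 40.854


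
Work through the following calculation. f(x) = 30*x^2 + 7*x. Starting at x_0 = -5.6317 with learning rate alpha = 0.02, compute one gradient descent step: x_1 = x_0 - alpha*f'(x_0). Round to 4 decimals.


We compute the gradient at x_0 and apply the update.
f'(x) = 60*x + 7
f'(-5.6317) = 60*-5.6317 + 7 = -330.902
x_1 = -5.6317 - 0.02*-330.902 = 0.9863


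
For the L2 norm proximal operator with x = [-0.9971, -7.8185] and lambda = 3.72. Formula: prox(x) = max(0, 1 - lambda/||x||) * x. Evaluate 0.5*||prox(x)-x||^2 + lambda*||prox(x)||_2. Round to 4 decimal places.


Step 1: Compute ||x||.
||x|| = 7.8818
Step 2: Compute scaling factor.
scale = max(0, 1 - 3.72/7.8818) = 0.528
Step 3: prox(x) = [-0.5265, -4.1284]
||prox(x)|| = 4.1618
Step 4: Proximal objective.
0.5*||prox-x||^2 = 6.9192
lambda*||prox|| = 15.4819
Total = 22.4012


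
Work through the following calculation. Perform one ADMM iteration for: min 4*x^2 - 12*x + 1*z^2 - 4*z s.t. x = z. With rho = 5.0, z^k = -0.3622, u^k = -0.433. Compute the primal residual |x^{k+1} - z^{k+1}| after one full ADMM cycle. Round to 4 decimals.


ADMM iteration with rho = 5.0, z^k = -0.3622, u^k = -0.433
Step 1: x-update.
Minimize 4*x^2 - 12*x + (5.0/2)*(x + 0.3622 - 0.433)^2
FOC: (2*4 + 5.0)*x = 12 + 5.0*(-0.3622 + 0.433)
x^{k+1} = 0.9503
Step 2: z-update.
Minimize 1*z^2 - 4*z + (5.0/2)*(0.9503 - z - 0.433)^2
FOC: (2*1 + 5.0)*z = 4 + 5.0*(0.9503 - 0.433)
z^{k+1} = 0.9409
Step 3: u-update.
u^{k+1} = -0.433 + 0.9503 - 0.9409 = -0.4236
Step 4: Primal residual = |0.9503 - 0.9409| = 0.0094


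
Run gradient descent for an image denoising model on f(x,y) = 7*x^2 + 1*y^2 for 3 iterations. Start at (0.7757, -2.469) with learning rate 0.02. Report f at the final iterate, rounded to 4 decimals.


Gradient descent on f(x,y) = 7*x^2 + 1*y^2.
Starting point: (0.7757, -2.469), alpha = 0.02
Step 1: grad_x = 2*7*0.7757 = 10.8598, grad_y = 2*1*-2.469 = -4.938
  x_1 = 0.7757 - 0.02*10.8598 = 0.5585
  y_1 = -2.469 - 0.02*-4.938 = -2.3702
Step 2: grad_x = 2*7*0.5585 = 7.8191, grad_y = 2*1*-2.3702 = -4.7405
  x_2 = 0.5585 - 0.02*7.8191 = 0.4021
  y_2 = -2.3702 - 0.02*-4.7405 = -2.2754
Step 3: grad_x = 2*7*0.4021 = 5.6297, grad_y = 2*1*-2.2754 = -4.5509
  x_3 = 0.4021 - 0.02*5.6297 = 0.2895
  y_3 = -2.2754 - 0.02*-4.5509 = -2.1844
f(0.2895, -2.1844) = 7*0.2895^2 + 1*(-2.1844)^2 = 5.3584


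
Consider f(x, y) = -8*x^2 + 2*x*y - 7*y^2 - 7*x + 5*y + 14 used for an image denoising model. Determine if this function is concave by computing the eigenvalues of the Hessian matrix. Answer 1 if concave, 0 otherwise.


The Hessian of f(x,y) = -8*x^2 + 2*x*y - 7*y^2 - 7*x + 5*y + 14 is:
H = [[-16, 2], [2, -14]]
Trace = -16 - 14 = -30
Determinant = -16*-14 - (2)^2 = 220
Discriminant = (-30)^2 - 4*220 = 20.0
Eigenvalues: lambda_1 = -17.2361, lambda_2 = -12.7639
The function is concave.

1


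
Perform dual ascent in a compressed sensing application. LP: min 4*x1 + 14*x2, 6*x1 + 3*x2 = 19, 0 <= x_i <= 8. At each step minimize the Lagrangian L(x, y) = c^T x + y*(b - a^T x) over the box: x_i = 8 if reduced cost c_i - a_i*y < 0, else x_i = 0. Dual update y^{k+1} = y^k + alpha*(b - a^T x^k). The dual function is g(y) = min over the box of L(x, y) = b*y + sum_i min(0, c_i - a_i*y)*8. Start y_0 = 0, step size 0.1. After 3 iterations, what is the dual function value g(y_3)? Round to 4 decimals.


Dual ascent for LP: min 4*x1 + 14*x2, 6*x1 + 3*x2 = 19, 0 <= x_i <= 8
Step 1: y^k = 0.0, reduced costs: (4.0, 14.0)
  x^k = (0.0, 0.0), subgradient = b - a^T x = 19.0
  y^{k+1} = 0.0 + 0.1*19.0 = 1.9
Step 2: y^k = 1.9, reduced costs: (-7.4, 8.3)
  x^k = (8.0, 0.0), subgradient = b - a^T x = -29.0
  y^{k+1} = 1.9 + 0.1*-29.0 = -1.0
Step 3: y^k = -1.0, reduced costs: (10.0, 17.0)
  x^k = (0.0, 0.0), subgradient = b - a^T x = 19.0
  y^{k+1} = -1.0 + 0.1*19.0 = 0.9
Dual objective at y_3 = 0.9: reduced costs (-1.4, 11.3), box minimizer x = (8.0, 0.0)
g(y_3) = b*y + (c1 - a1*y)*x1 + (c2 - a2*y)*x2 = 19*0.9 + (-1.4)*8.0 + 11.3*0.0 = 17.1 - 11.2 + 0.0 = 5.9


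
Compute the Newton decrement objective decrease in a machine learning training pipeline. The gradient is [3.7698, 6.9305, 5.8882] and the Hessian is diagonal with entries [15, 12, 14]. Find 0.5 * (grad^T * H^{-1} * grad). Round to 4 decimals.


Step 1: H is diagonal, so H^(-1) * g = [0.2513, 0.5775, 0.4206].
Step 2: g^T H^(-1) g = sum_i g_i^2 / H_ii
  = (3.7698)^2/15 + (6.9305)^2/12 + (5.8882)^2/14
  = 0.9474 + 4.0027 + 2.4765 = 7.4266
Step 3: Objective decrease = 0.5 * g^T H^(-1) g = 3.7133


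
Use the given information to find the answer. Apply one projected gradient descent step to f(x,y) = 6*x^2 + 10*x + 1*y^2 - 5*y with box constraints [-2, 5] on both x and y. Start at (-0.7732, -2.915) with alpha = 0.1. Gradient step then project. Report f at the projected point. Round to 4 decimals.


Step 1: Compute gradient at (-0.7732, -2.915).
grad_x = 2*6*-0.7732 + 10 = 0.7216
grad_y = 2*1*-2.915 - 5 = -10.83
Step 2: Gradient step.
x_raw = -0.7732 - 0.1*0.7216 = -0.8454
y_raw = -2.915 - 0.1*-10.83 = -1.832
Step 3: Project onto [-2, 5].
x_proj = clip(-0.8454) = -0.8454
y_proj = clip(-1.832) = -1.832
Step 4: Evaluate f.
f(-0.8454, -1.832) = 8.3504


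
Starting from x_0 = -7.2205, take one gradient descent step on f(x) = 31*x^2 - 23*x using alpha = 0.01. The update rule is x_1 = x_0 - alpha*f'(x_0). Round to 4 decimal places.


We compute the gradient at x_0 and apply the update.
f'(x) = 62*x - 23
f'(-7.2205) = 62*-7.2205 - 23 = -470.671
x_1 = -7.2205 - 0.01*-470.671 = -2.5138


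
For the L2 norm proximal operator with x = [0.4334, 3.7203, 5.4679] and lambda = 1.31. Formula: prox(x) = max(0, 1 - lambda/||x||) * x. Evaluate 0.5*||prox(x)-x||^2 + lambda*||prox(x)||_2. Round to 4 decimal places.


Step 1: Compute ||x||.
||x|| = 6.6277
Step 2: Compute scaling factor.
scale = max(0, 1 - 1.31/6.6277) = 0.8023
Step 3: prox(x) = [0.3477, 2.985, 4.3871]
||prox(x)|| = 5.3177
Step 4: Proximal objective.
0.5*||prox-x||^2 = 0.8581
lambda*||prox|| = 6.9662
Total = 7.8242


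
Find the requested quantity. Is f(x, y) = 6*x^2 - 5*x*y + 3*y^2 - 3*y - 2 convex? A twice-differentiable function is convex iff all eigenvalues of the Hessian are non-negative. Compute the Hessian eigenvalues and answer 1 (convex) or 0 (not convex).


The Hessian of f(x,y) = 6*x^2 - 5*x*y + 3*y^2 - 3*y - 2 is:
H = [[12, -5], [-5, 6]]
Trace = 12 + 6 = 18
Determinant = 12*6 - (-5)^2 = 47
Discriminant = (18)^2 - 4*47 = 136.0
Eigenvalues: lambda_1 = 3.169, lambda_2 = 14.831
The function is convex.

1


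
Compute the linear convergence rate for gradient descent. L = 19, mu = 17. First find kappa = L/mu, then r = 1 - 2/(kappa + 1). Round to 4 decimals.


Step 1: Compute the condition number.
kappa = L/mu = 19/17 = 1.1176
Step 2: Compute the convergence rate.
r = 1 - 2/(kappa + 1) = 1 - 2*mu/(L + mu) = (L - mu)/(L + mu) = 2/36 = 0.0556


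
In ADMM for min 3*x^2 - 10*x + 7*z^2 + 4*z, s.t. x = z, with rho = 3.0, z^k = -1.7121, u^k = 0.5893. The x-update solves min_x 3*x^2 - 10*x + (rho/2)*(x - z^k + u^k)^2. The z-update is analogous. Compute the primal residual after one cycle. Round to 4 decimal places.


ADMM iteration with rho = 3.0, z^k = -1.7121, u^k = 0.5893
Step 1: x-update.
Minimize 3*x^2 - 10*x + (3.0/2)*(x + 1.7121 + 0.5893)^2
FOC: (2*3 + 3.0)*x = 10 + 3.0*(-1.7121 - 0.5893)
x^{k+1} = 0.344
Step 2: z-update.
Minimize 7*z^2 + 4*z + (3.0/2)*(0.344 - z + 0.5893)^2
FOC: (2*7 + 3.0)*z = -4 + 3.0*(0.344 + 0.5893)
z^{k+1} = -0.0706
Step 3: u-update.
u^{k+1} = 0.5893 + 0.344 + 0.0706 = 1.0039
Step 4: Primal residual = |0.344 + 0.0706| = 0.4146


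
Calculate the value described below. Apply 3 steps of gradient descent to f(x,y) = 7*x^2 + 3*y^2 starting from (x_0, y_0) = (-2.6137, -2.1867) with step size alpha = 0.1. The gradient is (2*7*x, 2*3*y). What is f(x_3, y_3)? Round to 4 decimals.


Gradient descent on f(x,y) = 7*x^2 + 3*y^2.
Starting point: (-2.6137, -2.1867), alpha = 0.1
Step 1: grad_x = 2*7*-2.6137 = -36.5918, grad_y = 2*3*-2.1867 = -13.1202
  x_1 = -2.6137 - 0.1*-36.5918 = 1.0455
  y_1 = -2.1867 - 0.1*-13.1202 = -0.8747
Step 2: grad_x = 2*7*1.0455 = 14.6367, grad_y = 2*3*-0.8747 = -5.2481
  x_2 = 1.0455 - 0.1*14.6367 = -0.4182
  y_2 = -0.8747 - 0.1*-5.2481 = -0.3499
Step 3: grad_x = 2*7*-0.4182 = -5.8547, grad_y = 2*3*-0.3499 = -2.0992
  x_3 = -0.4182 - 0.1*-5.8547 = 0.1673
  y_3 = -0.3499 - 0.1*-2.0992 = -0.1399
f(0.1673, -0.1399) = 7*0.1673^2 + 3*(-0.1399)^2 = 0.2546


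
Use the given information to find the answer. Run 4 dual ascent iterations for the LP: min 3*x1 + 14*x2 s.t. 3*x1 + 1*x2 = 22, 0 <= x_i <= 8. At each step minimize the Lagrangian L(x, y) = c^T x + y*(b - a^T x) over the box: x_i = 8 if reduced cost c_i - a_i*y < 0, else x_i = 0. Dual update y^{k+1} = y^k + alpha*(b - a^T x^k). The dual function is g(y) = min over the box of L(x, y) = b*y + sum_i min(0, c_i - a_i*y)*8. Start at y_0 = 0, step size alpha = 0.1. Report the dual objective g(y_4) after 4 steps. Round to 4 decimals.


Dual ascent for LP: min 3*x1 + 14*x2, 3*x1 + 1*x2 = 22, 0 <= x_i <= 8
Step 1: y^k = 0.0, reduced costs: (3.0, 14.0)
  x^k = (0.0, 0.0), subgradient = b - a^T x = 22.0
  y^{k+1} = 0.0 + 0.1*22.0 = 2.2
Step 2: y^k = 2.2, reduced costs: (-3.6, 11.8)
  x^k = (8.0, 0.0), subgradient = b - a^T x = -2.0
  y^{k+1} = 2.2 + 0.1*-2.0 = 2.0
Step 3: y^k = 2.0, reduced costs: (-3.0, 12.0)
  x^k = (8.0, 0.0), subgradient = b - a^T x = -2.0
  y^{k+1} = 2.0 + 0.1*-2.0 = 1.8
Step 4: y^k = 1.8, reduced costs: (-2.4, 12.2)
  x^k = (8.0, 0.0), subgradient = b - a^T x = -2.0
  y^{k+1} = 1.8 + 0.1*-2.0 = 1.6
Dual objective at y_4 = 1.6: reduced costs (-1.8, 12.4), box minimizer x = (8.0, 0.0)
g(y_4) = b*y + (c1 - a1*y)*x1 + (c2 - a2*y)*x2 = 22*1.6 + (-1.8)*8.0 + 12.4*0.0 = 35.2 - 14.4 + 0.0 = 20.8


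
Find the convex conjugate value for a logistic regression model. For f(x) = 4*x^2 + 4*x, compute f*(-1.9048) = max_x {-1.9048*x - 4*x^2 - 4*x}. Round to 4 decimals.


f*(y) = sup_x {y*x - a*x^2 - b*x} = sup_x {(y-b)*x - a*x^2}
FOC: (y - b) - 2a*x = 0 => x* = (y - b)/(2a)
x* = (-1.9048 - 4)/(2*4) = -0.7381
f*(-1.9048) = (y-b)^2/(4a) = (-1.9048 - 4)^2/(4*4)
= 34.8667/16 = 2.1792


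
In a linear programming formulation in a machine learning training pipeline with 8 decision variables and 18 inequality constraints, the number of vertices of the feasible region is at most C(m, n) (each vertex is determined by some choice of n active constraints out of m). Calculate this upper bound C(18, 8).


Each vertex corresponds to some choice of n active constraints out of m, so the number of vertices is at most C(m, n) = m! / (n!(m-n)!).
m = 18, n = 8
Numerator: 18 * 17 * 16 * 15 * 14 * 13 * 12 * 11
Denominator: 8! = 40320
C(18, 8) = 43758


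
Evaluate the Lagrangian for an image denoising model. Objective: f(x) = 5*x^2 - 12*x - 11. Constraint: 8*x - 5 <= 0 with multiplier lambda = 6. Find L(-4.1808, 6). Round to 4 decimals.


Step 1: Evaluate f(x).
f(-4.1808) = 5*(-4.1808)^2 - 12*(-4.1808) - 11 = 126.565
Step 2: Evaluate g(x).
g(-4.1808) = 8*-4.1808 - 5 = -38.4464
Step 3: Compute Lagrangian.
L = 126.565 + 6*-38.4464 = -104.1134


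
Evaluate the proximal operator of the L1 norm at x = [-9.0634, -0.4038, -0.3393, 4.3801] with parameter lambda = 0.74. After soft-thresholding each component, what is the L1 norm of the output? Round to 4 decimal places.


Soft-thresholding with lambda = 0.74:
prox(-9.0634) = sign(-9.0634)*max(|-9.0634| - 0.74, 0) = -8.3234
prox(-0.4038) = sign(-0.4038)*max(|-0.4038| - 0.74, 0) = 0.0
prox(-0.3393) = sign(-0.3393)*max(|-0.3393| - 0.74, 0) = 0.0
prox(4.3801) = sign(4.3801)*max(|4.3801| - 0.74, 0) = 3.6401
prox(x) = [-8.3234, 0.0, 0.0, 3.6401]
||prox(x)||_1 = 8.3234 + 0.0 + 0.0 + 3.6401 = 11.9635
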